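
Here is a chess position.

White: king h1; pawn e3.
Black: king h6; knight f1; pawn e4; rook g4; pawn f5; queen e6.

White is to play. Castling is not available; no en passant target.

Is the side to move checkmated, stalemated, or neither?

stalemate

White to move; white king on h1.
In check: no.
King squares — g1: attacked by Rg4; g2: attacked by Rg4; h2: attacked by Nf1.
Legal moves for White: none.
Not in check and no legal moves → stalemate.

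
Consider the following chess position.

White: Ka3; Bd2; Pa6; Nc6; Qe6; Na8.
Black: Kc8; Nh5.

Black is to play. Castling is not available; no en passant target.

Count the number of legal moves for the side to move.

Black to move; king on c8.
In check: yes, from the white queen on e6.
Legal moves: none.
Count: 0.

0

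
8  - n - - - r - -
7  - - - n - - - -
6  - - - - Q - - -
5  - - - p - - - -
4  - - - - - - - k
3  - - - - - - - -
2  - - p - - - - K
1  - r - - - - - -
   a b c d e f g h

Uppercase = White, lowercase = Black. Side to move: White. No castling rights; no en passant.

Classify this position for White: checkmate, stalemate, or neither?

neither

White to move; white king on h2.
In check: no.
Legal moves for White include: Qg8, Qe8, Qf7, Qe7+, Qxd7, Qh6+, Qg6, Qf6+, Qd6, Qc6, Qb6, Qa6, Qf5, Qe5, Qxd5, Qg4+, Qe4+, Qh3+, ... (list truncated; more exist).
White has legal moves and is not in check → neither.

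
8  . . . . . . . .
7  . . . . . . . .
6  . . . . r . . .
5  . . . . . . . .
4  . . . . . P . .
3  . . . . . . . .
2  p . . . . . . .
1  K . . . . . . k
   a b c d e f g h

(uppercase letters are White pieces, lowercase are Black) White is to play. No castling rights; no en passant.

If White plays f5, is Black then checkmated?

After f5: black king on h1; in check: no.
Black is not in check, so this cannot be checkmate.

no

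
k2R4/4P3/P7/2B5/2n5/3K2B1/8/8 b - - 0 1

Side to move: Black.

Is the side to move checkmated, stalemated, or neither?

checkmate

Black to move; black king on a8.
In check: yes, from the white rook on d8.
King squares — a7: attacked by Bc5; b7: attacked by Pa6; b8: attacked by Bg3.
Legal moves for Black: none.
In check with no legal moves → checkmate.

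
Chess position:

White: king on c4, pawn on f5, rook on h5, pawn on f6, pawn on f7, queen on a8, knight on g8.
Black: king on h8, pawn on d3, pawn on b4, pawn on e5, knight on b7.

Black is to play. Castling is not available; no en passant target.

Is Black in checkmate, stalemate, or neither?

Black to move; black king on h8.
In check: yes, from the white rook on h5.
King squares — g7: attacked by Pf6; h7: attacked by Rh5; g8: attacked by Pf7.
Legal moves for Black: none.
In check with no legal moves → checkmate.

checkmate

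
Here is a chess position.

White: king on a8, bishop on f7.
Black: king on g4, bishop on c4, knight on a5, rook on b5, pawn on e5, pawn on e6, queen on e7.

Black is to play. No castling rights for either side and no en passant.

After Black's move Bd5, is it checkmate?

After Bd5: white king on a8; in check: yes, from the black bishop on d5.
King squares — a7: attacked by Qe7; b7: attacked by Na5; b8: attacked by Rb5.
White has no legal moves → checkmate.

yes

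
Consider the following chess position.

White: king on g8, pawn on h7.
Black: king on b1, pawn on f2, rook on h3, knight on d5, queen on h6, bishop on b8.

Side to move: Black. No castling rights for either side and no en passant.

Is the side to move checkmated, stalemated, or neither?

neither

Black to move; black king on b1.
In check: no.
Legal moves for Black include: Bc7, Ba7, Bd6, Be5, Bf4, Bg3, Bh2, Qf8+, Qxh7+, Qg7+, Qg6+, Qf6, Qe6+, Qd6, Qc6, Qb6, Qa6, Qh5, ... (list truncated; more exist).
Black has legal moves and is not in check → neither.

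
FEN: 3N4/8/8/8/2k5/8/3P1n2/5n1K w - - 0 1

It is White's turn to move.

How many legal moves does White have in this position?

2

White to move; king on h1.
In check: yes, from the black knight on f2.
Legal moves: Kg2, Kg1.
Count: 2.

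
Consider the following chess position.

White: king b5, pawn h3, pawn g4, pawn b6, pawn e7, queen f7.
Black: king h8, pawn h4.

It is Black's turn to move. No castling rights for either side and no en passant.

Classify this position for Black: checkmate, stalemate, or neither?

Black to move; black king on h8.
In check: no.
King squares — g7: attacked by Qf7; h7: attacked by Qf7; g8: attacked by Qf7.
Legal moves for Black: none.
Not in check and no legal moves → stalemate.

stalemate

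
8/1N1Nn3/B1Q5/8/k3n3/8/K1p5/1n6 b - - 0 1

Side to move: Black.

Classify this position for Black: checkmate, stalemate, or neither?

Black to move; black king on a4.
In check: yes, from the white queen on c6.
King squares — a3: attacked by Ka2; b3: attacked by Ka2; b4: available; a5: attacked by Nb7; b5: attacked by Ba6.
Legal moves for Black: Kb4, Nxc6.
Black is in check but has 2 legal moves → neither.

neither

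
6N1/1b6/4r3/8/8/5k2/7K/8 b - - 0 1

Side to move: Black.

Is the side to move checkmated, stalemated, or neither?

Black to move; black king on f3.
In check: no.
Legal moves for Black include: Bc8, Ba8, Bc6, Ba6, Bd5, Be4, Re8, Re7, Rh6+, Rg6, Rf6, Rd6, Rc6, Rb6, Ra6, Re5, Re4, Re3, ... (list truncated; more exist).
Black has legal moves and is not in check → neither.

neither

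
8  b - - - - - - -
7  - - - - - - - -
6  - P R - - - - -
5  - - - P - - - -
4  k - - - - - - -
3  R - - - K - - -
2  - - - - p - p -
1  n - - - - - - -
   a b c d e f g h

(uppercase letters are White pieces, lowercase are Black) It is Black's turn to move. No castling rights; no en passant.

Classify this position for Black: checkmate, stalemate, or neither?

neither

Black to move; black king on a4.
In check: yes, from the white rook on a3.
Legal moves for Black: Kb5, Kb4, Kxa3.
Black is in check but has 3 legal moves → neither.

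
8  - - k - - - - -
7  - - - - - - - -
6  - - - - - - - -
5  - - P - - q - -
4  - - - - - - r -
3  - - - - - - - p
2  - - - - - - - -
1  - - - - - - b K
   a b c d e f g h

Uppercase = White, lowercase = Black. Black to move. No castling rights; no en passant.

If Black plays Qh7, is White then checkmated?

After Qh7: white king on h1; in check: no.
White is not in check, so this cannot be checkmate.

no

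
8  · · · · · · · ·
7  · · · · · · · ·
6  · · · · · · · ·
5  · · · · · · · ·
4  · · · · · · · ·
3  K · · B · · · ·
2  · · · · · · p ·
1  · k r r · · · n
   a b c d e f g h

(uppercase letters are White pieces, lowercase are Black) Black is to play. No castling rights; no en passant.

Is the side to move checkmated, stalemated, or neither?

neither

Black to move; black king on b1.
In check: yes, from the white bishop on d3.
King squares — a1: available; c1: own rook; a2: attacked by Ka3; b2: attacked by Ka3; c2: attacked by Bd3.
Legal moves for Black: Ka1, Rxd3+, Rc2.
Black is in check but has 3 legal moves → neither.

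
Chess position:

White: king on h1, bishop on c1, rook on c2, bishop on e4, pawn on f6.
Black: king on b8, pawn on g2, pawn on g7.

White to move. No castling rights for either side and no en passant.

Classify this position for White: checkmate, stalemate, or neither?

neither

White to move; white king on h1.
In check: yes, from the black pawn on g2.
King squares — g1: available; g2: available; h2: available.
Legal moves for White: Kh2, Kxg2, Kg1, Bxg2, Rxg2.
White is in check but has 5 legal moves → neither.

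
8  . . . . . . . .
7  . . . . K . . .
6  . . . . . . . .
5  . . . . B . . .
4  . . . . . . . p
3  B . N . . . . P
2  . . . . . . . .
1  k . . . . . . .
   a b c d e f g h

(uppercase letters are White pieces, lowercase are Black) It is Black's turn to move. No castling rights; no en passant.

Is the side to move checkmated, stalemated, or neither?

Black to move; black king on a1.
In check: no.
King squares — b1: attacked by Nc3; a2: attacked by Nc3; b2: attacked by Ba3.
Legal moves for Black: none.
Not in check and no legal moves → stalemate.

stalemate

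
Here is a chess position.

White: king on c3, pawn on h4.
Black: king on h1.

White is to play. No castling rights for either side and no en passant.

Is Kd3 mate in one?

no

After Kd3: black king on h1; in check: no.
Black is not in check, so this cannot be checkmate.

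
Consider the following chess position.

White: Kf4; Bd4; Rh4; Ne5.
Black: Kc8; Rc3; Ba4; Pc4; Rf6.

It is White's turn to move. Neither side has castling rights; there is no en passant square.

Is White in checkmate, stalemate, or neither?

neither

White to move; white king on f4.
In check: yes, from the black rook on f6.
King squares — e3: attacked by Rc3; f3: attacked by Rc3; g3: attacked by Rc3; e4: available; g4: available; e5: own knight; f5: attacked by Rf6; g5: available.
Legal moves for White: Kg5, Kg4, Ke4.
White is in check but has 3 legal moves → neither.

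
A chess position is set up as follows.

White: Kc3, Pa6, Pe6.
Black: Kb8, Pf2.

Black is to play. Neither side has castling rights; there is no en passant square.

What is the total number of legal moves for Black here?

Black to move; king on b8.
In check: no.
Legal moves: Kc8, Ka8, Kc7, Ka7, f1=Q, f1=R, f1=B, f1=N.
Count: 8.

8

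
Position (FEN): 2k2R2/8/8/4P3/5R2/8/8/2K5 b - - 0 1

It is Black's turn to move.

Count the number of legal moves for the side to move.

3

Black to move; king on c8.
In check: yes, from the white rook on f8.
Legal moves: Kd7, Kc7, Kb7.
Count: 3.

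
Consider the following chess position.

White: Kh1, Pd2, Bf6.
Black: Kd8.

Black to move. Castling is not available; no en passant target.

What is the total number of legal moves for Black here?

4

Black to move; king on d8.
In check: yes, from the white bishop on f6.
Legal moves: Ke8, Kc8, Kd7, Kc7.
Count: 4.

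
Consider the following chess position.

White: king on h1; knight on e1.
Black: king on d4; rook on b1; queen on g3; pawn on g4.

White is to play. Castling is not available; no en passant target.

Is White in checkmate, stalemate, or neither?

White to move; white king on h1.
In check: no.
King squares — g1: attacked by Qg3; g2: attacked by Qg3; h2: attacked by Qg3.
Legal moves for White: none.
Not in check and no legal moves → stalemate.

stalemate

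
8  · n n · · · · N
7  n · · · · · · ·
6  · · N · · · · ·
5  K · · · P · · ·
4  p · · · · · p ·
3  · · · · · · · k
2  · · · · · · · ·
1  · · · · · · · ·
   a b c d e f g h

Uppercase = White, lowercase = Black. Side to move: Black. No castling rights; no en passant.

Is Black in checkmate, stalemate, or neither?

Black to move; black king on h3.
In check: no.
Legal moves for Black: Ne7, Nd6, Nb6, Nd7, Nbxc6+, Na6, Naxc6+, Nb5, Kh4, Kg3, Kh2, Kg2, g3, a3.
Black has 14 legal moves and is not in check → neither.

neither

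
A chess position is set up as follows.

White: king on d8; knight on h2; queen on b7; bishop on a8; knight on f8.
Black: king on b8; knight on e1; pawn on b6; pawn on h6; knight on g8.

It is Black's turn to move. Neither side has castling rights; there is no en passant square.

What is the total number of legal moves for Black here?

Black to move; king on b8.
In check: yes, from the white queen on b7.
Legal moves: none.
Count: 0.

0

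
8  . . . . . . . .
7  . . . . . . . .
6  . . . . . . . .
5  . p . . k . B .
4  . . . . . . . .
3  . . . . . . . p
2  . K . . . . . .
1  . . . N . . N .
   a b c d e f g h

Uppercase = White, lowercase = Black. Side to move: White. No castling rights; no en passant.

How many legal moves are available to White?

White to move; king on b2.
In check: no.
Legal moves: Bd8, Be7, Bh6, Bf6+, Bh4, Bf4+, Be3, Bd2, Bc1, Kc3, Kb3, Ka3, Kc2, Ka2, Kc1, Kb1, Ka1, Nxh3, Nf3+, Ne2, Ne3, Nc3, Nf2.
Count: 23.

23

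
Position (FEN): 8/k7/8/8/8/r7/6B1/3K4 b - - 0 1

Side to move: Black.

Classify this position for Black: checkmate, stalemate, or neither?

neither

Black to move; black king on a7.
In check: no.
Legal moves for Black: Kb8, Kb6, Ka6, Ra6, Ra5, Ra4, Rh3, Rg3, Rf3, Re3, Rd3+, Rc3, Rb3, Ra2, Ra1+.
Black has 15 legal moves and is not in check → neither.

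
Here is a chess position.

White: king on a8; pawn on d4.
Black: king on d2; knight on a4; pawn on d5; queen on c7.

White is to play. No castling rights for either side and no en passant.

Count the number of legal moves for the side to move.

White to move; king on a8.
In check: no.
Legal moves: none.
Count: 0.

0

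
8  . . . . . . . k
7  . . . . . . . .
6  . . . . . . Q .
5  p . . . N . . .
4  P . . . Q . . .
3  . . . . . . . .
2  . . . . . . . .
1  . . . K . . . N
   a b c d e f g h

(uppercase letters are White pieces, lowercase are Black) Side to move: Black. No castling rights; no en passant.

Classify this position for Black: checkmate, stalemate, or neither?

Black to move; black king on h8.
In check: no.
King squares — g7: attacked by Qg6; h7: attacked by Qg6; g8: attacked by Qg6.
Legal moves for Black: none.
Not in check and no legal moves → stalemate.

stalemate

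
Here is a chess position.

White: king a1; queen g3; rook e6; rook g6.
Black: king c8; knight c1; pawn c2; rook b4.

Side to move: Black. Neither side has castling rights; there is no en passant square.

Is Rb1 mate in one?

After Rb1: white king on a1; in check: yes, from the black rook on b1.
King squares — b1: attacked by Pc2; a2: attacked by Nc1; b2: attacked by Rb1.
White has no legal moves → checkmate.

yes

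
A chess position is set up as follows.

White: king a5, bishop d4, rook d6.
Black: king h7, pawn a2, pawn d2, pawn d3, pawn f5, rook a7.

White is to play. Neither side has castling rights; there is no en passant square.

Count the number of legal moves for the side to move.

5

White to move; king on a5.
In check: yes, from the black rook on a7.
Legal moves: Kb6, Kb5, Kb4, Ra6, Bxa7.
Count: 5.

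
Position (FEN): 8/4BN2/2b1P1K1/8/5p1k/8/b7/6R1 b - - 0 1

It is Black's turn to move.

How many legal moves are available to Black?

Black to move; king on h4.
In check: yes, from the white bishop on e7.
Legal moves: Kh3.
Count: 1.

1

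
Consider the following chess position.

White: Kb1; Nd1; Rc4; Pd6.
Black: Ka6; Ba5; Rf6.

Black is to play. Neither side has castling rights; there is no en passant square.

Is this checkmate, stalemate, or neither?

neither

Black to move; black king on a6.
In check: no.
Legal moves for Black include: Rf8, Rf7, Rh6, Rg6, Re6, Rxd6, Rf5, Rf4, Rf3, Rf2, Rf1, Kb7, Ka7, Kb6, Kb5, Bd8, Bc7, Bb6, ... (list truncated; more exist).
Black has legal moves and is not in check → neither.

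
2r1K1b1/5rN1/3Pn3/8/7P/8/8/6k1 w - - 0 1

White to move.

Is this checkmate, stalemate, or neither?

White to move; white king on e8.
In check: yes, from the black rook on c8.
King squares — d7: attacked by Rf7; e7: attacked by Rf7; f7: attacked by Bg8; d8: attacked by Ne6; f8: attacked by Ne6.
Legal moves for White: none.
In check with no legal moves → checkmate.

checkmate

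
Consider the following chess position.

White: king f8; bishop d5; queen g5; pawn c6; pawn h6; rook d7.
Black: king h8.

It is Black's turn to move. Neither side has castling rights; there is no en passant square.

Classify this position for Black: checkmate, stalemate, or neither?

Black to move; black king on h8.
In check: no.
King squares — g7: attacked by Qg5; h7: attacked by Rd7; g8: attacked by Bd5.
Legal moves for Black: none.
Not in check and no legal moves → stalemate.

stalemate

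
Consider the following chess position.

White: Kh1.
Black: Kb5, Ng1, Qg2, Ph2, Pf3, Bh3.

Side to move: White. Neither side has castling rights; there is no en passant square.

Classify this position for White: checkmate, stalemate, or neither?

White to move; white king on h1.
In check: yes, from the black queen on g2.
King squares — g1: attacked by Qg2; g2: attacked by Pf3; h2: attacked by Qg2.
Legal moves for White: none.
In check with no legal moves → checkmate.

checkmate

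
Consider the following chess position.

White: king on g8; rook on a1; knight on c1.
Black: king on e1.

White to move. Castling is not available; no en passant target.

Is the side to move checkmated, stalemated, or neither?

neither

White to move; white king on g8.
In check: no.
Legal moves for White: Kh8, Kf8, Kh7, Kg7, Kf7, Nd3+, Nb3+, Ne2+, Na2+, Ra8, Ra7, Ra6, Ra5, Ra4, Ra3, Ra2, Rb1.
White has 17 legal moves and is not in check → neither.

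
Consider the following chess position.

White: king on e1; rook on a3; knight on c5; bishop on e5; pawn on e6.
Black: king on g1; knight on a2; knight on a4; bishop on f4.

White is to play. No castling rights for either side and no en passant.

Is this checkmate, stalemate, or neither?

White to move; white king on e1.
In check: no.
Legal moves for White include: Bh8, Bb8, Bg7, Bc7, Bf6, Bd6, Bxf4, Bd4+, Bc3, Bb2, Ba1, Nd7, Nb7, Na6, Ne4, Nxa4, Nd3, Nb3, ... (list truncated; more exist).
White has legal moves and is not in check → neither.

neither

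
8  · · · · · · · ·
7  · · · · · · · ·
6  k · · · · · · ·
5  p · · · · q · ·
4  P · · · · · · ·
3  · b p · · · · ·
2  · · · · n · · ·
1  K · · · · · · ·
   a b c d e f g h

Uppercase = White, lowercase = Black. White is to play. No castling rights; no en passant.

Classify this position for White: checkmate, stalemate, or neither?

stalemate

White to move; white king on a1.
In check: no.
King squares — b1: attacked by Qf5; a2: attacked by Bb3; b2: attacked by Pc3.
Legal moves for White: none.
Not in check and no legal moves → stalemate.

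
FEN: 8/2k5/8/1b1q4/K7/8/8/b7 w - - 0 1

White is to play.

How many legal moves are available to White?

White to move; king on a4.
In check: yes, from the black bishop on b5.
Legal moves: Ka5, Kb4, Ka3.
Count: 3.

3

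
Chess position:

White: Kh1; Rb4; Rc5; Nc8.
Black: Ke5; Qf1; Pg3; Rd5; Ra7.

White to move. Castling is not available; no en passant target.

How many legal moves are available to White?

0

White to move; king on h1.
In check: yes, from the black queen on f1.
Legal moves: none.
Count: 0.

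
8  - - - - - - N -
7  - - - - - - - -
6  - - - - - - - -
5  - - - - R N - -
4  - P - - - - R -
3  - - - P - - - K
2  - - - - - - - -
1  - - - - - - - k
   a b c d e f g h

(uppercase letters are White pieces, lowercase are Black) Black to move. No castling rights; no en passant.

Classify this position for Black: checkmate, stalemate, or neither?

stalemate

Black to move; black king on h1.
In check: no.
King squares — g1: attacked by Rg4; g2: attacked by Kh3; h2: attacked by Kh3.
Legal moves for Black: none.
Not in check and no legal moves → stalemate.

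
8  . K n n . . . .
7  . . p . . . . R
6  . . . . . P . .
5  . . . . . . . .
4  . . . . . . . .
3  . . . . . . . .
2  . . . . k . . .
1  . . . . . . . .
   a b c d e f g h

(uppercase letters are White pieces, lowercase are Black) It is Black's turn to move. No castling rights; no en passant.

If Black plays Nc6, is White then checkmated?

After Nc6: white king on b8; in check: yes, from the black knight on c6.
White has 4 legal replies: Kxc8, Ka8, Kxc7, Kb7.
In check but a legal move exists → not checkmate.

no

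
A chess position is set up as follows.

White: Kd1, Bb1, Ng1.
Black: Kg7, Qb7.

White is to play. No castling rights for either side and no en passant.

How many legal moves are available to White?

15

White to move; king on d1.
In check: no.
Legal moves: Nh3, Nf3, Ne2, Ke2, Kd2, Kc2, Ke1, Kc1, Bh7, Bg6, Bf5, Be4, Bd3, Bc2, Ba2.
Count: 15.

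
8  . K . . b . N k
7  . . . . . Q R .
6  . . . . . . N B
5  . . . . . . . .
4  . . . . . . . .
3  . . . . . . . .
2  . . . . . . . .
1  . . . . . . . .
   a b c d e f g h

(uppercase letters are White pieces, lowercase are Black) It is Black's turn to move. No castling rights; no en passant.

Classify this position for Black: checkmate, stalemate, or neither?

checkmate

Black to move; black king on h8.
In check: yes, from the white knight on g6.
King squares — g7: attacked by Bh6; h7: attacked by Rg7; g8: attacked by Qf7.
Legal moves for Black: none.
In check with no legal moves → checkmate.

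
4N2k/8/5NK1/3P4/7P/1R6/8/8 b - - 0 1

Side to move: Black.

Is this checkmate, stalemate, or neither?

Black to move; black king on h8.
In check: no.
King squares — g7: attacked by Kg6; h7: attacked by Nf6; g8: attacked by Nf6.
Legal moves for Black: none.
Not in check and no legal moves → stalemate.

stalemate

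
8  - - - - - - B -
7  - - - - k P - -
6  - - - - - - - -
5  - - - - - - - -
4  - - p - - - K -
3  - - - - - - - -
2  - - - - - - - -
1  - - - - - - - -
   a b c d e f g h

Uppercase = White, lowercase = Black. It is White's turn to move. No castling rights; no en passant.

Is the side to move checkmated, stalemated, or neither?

neither

White to move; white king on g4.
In check: no.
Legal moves for White: Bh7, Kh5, Kg5, Kf5, Kh4, Kf4, Kh3, Kg3, Kf3, f8=Q+, f8=R, f8=B+, f8=N.
White has 13 legal moves and is not in check → neither.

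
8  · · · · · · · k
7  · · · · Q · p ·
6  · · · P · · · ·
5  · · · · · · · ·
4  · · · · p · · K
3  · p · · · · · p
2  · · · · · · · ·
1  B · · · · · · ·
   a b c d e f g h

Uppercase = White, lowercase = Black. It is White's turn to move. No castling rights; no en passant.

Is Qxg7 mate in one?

After Qxg7: black king on h8; in check: yes, from the white queen on g7.
King squares — g7: attacked by Ba1; h7: attacked by Qg7; g8: attacked by Qg7.
Black has no legal moves → checkmate.

yes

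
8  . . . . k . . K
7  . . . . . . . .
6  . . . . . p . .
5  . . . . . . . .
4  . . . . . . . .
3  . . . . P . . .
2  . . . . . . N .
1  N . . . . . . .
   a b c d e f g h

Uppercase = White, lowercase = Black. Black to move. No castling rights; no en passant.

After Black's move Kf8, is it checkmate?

no

After Kf8: white king on h8; in check: no.
White is not in check, so this cannot be checkmate.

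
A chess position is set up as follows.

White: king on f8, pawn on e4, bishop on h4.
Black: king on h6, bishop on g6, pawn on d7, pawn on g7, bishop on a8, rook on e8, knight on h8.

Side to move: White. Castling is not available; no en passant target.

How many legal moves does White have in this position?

White to move; king on f8.
In check: yes, from the black rook on e8.
Legal moves: none.
Count: 0.

0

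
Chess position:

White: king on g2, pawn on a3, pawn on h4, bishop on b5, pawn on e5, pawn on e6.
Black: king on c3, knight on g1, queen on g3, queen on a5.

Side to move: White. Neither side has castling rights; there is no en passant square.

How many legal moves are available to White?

White to move; king on g2.
In check: yes, from the black queen on g3.
Legal moves: Kxg3, Kh1, Kf1.
Count: 3.

3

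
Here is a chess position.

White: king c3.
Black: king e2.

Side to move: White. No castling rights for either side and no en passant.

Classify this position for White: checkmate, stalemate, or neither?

neither

White to move; white king on c3.
In check: no.
Legal moves for White: Kd4, Kc4, Kb4, Kb3, Kc2, Kb2.
White has 6 legal moves and is not in check → neither.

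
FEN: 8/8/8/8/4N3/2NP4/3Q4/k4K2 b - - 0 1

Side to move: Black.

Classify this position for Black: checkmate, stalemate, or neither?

stalemate

Black to move; black king on a1.
In check: no.
King squares — b1: attacked by Nc3; a2: attacked by Qd2; b2: attacked by Qd2.
Legal moves for Black: none.
Not in check and no legal moves → stalemate.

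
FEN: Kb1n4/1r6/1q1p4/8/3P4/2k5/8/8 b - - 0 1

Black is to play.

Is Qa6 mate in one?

After Qa6: white king on a8; in check: yes, from the black queen on a6.
King squares — a7: attacked by Qa6; b7: attacked by Qa6; b8: attacked by Rb7.
White has no legal moves → checkmate.

yes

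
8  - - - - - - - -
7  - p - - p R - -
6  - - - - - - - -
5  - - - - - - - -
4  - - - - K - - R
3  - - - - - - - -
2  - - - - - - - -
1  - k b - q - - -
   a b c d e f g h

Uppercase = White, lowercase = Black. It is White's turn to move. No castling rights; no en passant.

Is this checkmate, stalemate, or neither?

neither

White to move; white king on e4.
In check: yes, from the black queen on e1.
Legal moves for White: Kf5, Kd5, Kd4, Kf3, Kd3.
White is in check but has 5 legal moves → neither.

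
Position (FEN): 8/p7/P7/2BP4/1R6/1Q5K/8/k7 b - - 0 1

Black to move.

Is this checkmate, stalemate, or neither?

stalemate

Black to move; black king on a1.
In check: no.
King squares — b1: attacked by Qb3; a2: attacked by Qb3; b2: attacked by Qb3.
Legal moves for Black: none.
Not in check and no legal moves → stalemate.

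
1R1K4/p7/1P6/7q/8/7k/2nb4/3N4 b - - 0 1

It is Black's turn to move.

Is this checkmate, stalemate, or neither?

Black to move; black king on h3.
In check: no.
Legal moves for Black include: Qh8+, Qe8+, Qh7, Qf7, Qh6, Qg6, Qg5+, Qf5, Qe5, Qd5+, Qc5, Qb5, Qa5, Qh4+, Qg4, Qf3, Qe2, Qxd1, ... (list truncated; more exist).
Black has legal moves and is not in check → neither.

neither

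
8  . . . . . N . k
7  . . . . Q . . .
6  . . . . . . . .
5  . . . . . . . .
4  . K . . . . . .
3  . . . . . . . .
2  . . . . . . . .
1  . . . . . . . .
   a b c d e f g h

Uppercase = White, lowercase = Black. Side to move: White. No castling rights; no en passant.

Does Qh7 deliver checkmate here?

yes

After Qh7: black king on h8; in check: yes, from the white queen on h7.
King squares — g7: attacked by Qh7; h7: attacked by Nf8; g8: attacked by Qh7.
Black has no legal moves → checkmate.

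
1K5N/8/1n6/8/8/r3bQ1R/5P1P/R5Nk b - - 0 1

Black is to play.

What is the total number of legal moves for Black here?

0

Black to move; king on h1.
In check: yes, from the white queen on f3.
Legal moves: none.
Count: 0.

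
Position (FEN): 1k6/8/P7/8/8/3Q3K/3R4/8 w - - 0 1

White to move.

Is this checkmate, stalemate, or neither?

White to move; white king on h3.
In check: no.
Legal moves for White include: Kh4, Kg4, Kg3, Kh2, Kg2, Qd8+, Qh7, Qd7, Qg6, Qd6+, Qf5, Qd5, Qb5+, Qe4, Qd4, Qc4, Qg3+, Qf3, ... (list truncated; more exist).
White has legal moves and is not in check → neither.

neither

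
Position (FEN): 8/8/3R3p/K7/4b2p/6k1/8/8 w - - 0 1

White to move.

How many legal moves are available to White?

White to move; king on a5.
In check: no.
Legal moves: Rd8, Rd7, Rxh6, Rg6+, Rf6, Re6, Rc6, Rb6, Ra6, Rd5, Rd4, Rd3+, Rd2, Rd1, Kb6, Ka6, Kb5, Kb4, Ka4.
Count: 19.

19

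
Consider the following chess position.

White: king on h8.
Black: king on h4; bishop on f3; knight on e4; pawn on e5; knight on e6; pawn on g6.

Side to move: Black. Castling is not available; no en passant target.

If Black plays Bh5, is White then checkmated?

no

After Bh5: white king on h8; in check: no.
White is not in check, so this cannot be checkmate.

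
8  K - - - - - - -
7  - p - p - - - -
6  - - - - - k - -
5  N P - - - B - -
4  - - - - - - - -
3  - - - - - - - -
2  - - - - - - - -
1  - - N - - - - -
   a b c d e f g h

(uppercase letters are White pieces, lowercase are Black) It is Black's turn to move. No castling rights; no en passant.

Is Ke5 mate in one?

After Ke5: white king on a8; in check: no.
White is not in check, so this cannot be checkmate.

no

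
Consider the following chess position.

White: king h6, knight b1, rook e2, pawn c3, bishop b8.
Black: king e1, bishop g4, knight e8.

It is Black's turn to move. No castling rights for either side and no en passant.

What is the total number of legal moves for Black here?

4

Black to move; king on e1.
In check: yes, from the white rook on e2.
Legal moves: Kxe2, Kf1, Kd1, Bxe2.
Count: 4.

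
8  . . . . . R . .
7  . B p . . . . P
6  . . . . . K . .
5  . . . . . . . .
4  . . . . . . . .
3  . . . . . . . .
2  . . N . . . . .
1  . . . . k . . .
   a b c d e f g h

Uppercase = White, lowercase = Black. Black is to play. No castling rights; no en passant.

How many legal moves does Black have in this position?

Black to move; king on e1.
In check: yes, from the white knight on c2.
Legal moves: Kf2, Ke2, Kd2, Kf1, Kd1.
Count: 5.

5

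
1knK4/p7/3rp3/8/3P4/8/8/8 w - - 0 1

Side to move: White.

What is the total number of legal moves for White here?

White to move; king on d8.
In check: yes, from the black rook on d6.
Legal moves: Ke8.
Count: 1.

1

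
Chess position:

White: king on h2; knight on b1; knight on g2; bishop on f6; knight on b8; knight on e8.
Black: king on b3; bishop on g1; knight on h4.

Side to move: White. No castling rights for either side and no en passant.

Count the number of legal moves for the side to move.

4

White to move; king on h2.
In check: yes, from the black bishop on g1.
Legal moves: Kh3, Kg3, Kh1, Kxg1.
Count: 4.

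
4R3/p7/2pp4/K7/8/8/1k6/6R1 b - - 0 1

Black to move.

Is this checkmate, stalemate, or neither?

neither

Black to move; black king on b2.
In check: no.
Legal moves for Black: Kc3, Kb3, Ka3, Kc2, Ka2, a6, d5, c5.
Black has 8 legal moves and is not in check → neither.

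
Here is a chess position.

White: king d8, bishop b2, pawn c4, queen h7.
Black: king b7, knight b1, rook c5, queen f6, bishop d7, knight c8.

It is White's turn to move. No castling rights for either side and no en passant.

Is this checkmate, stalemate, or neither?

neither

White to move; white king on d8.
In check: yes, from the black queen on f6.
King squares — c7: attacked by Rc5; d7: available; e7: attacked by Qf6; c8: attacked by Rc5; e8: attacked by Bd7.
Legal moves for White: Kxd7, Qe7, Bxf6.
White is in check but has 3 legal moves → neither.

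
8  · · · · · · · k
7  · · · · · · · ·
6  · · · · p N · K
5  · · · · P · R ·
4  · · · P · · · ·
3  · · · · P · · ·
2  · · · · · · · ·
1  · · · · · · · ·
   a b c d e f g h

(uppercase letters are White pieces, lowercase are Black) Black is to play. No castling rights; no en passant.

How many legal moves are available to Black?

Black to move; king on h8.
In check: no.
Legal moves: none.
Count: 0.

0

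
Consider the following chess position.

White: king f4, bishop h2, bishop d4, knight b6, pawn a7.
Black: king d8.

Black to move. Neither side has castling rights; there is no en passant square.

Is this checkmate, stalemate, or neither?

neither

Black to move; black king on d8.
In check: no.
Legal moves for Black: Ke8, Ke7, Kc7.
Black has 3 legal moves and is not in check → neither.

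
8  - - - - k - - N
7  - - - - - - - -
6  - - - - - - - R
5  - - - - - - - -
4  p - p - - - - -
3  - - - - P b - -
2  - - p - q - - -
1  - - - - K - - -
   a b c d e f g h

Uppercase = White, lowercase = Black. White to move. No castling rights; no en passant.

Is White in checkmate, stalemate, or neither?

White to move; white king on e1.
In check: yes, from the black queen on e2.
King squares — d1: attacked by Pc2; f1: attacked by Qe2; d2: attacked by Qe2; e2: attacked by Bf3; f2: attacked by Qe2.
Legal moves for White: none.
In check with no legal moves → checkmate.

checkmate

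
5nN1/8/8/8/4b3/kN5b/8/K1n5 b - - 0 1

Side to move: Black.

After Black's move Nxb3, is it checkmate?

yes

After Nxb3: white king on a1; in check: yes, from the black knight on b3.
King squares — b1: attacked by Be4; a2: attacked by Ka3; b2: attacked by Ka3.
White has no legal moves → checkmate.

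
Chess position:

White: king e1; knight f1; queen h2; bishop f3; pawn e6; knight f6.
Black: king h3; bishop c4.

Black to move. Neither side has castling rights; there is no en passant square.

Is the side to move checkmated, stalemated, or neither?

Black to move; black king on h3.
In check: yes, from the white queen on h2.
King squares — g2: attacked by Qh2; h2: attacked by Nf1; g3: attacked by Nf1; g4: attacked by Bf3; h4: attacked by Qh2.
Legal moves for Black: none.
In check with no legal moves → checkmate.

checkmate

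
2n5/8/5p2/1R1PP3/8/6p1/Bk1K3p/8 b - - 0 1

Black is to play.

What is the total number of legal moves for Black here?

3

Black to move; king on b2.
In check: yes, from the white rook on b5.
Legal moves: Ka3, Kxa2, Ka1.
Count: 3.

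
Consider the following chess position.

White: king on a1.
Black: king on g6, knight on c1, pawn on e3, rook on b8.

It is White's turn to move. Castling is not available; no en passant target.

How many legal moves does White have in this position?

0

White to move; king on a1.
In check: no.
Legal moves: none.
Count: 0.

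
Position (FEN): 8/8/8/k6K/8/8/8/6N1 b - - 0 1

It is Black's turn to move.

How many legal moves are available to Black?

Black to move; king on a5.
In check: no.
Legal moves: Kb6, Ka6, Kb5, Kb4, Ka4.
Count: 5.

5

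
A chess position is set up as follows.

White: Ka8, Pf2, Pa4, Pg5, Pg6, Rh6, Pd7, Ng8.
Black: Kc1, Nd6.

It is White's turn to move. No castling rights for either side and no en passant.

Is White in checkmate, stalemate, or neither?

White to move; white king on a8.
In check: no.
Legal moves for White include: Ne7, Nf6, Kb8, Ka7, Rh8, Rh7, Rh5, Rh4, Rh3, Rh2, Rh1+, d8=Q, d8=R, d8=B, d8=N, g7, a5, f3, ... (list truncated; more exist).
White has legal moves and is not in check → neither.

neither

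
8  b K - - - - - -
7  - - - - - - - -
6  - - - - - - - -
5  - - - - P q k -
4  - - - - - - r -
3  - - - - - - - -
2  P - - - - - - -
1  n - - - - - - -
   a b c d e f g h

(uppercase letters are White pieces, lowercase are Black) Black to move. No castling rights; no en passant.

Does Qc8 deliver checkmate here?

After Qc8: white king on b8; in check: yes, from the black queen on c8.
White has 2 legal replies: Kxc8, Ka7.
In check but a legal move exists → not checkmate.

no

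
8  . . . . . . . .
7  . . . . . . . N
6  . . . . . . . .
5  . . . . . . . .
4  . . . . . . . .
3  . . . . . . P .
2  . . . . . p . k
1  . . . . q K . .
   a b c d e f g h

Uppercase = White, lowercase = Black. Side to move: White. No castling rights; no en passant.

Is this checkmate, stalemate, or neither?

White to move; white king on f1.
In check: yes, from the black queen on e1.
King squares — e1: attacked by Pf2; g1: attacked by Qe1; e2: attacked by Qe1; f2: attacked by Qe1; g2: attacked by Kh2.
Legal moves for White: none.
In check with no legal moves → checkmate.

checkmate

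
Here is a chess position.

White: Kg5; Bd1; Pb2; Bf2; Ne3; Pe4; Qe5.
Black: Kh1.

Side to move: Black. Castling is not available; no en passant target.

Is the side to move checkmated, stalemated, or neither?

Black to move; black king on h1.
In check: no.
King squares — g1: attacked by Bf2; g2: attacked by Ne3; h2: attacked by Qe5.
Legal moves for Black: none.
Not in check and no legal moves → stalemate.

stalemate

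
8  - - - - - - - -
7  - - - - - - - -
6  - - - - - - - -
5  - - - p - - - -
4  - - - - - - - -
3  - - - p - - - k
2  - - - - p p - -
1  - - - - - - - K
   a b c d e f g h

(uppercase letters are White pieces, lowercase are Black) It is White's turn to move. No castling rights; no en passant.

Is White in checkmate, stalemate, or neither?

stalemate

White to move; white king on h1.
In check: no.
King squares — g1: attacked by Pf2; g2: attacked by Kh3; h2: attacked by Kh3.
Legal moves for White: none.
Not in check and no legal moves → stalemate.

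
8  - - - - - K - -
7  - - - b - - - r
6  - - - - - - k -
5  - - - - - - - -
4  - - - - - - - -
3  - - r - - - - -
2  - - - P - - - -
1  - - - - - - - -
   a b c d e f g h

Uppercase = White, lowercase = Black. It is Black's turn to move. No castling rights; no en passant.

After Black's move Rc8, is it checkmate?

After Rc8: white king on f8; in check: yes, from the black rook on c8.
King squares — e7: attacked by Rh7; f7: attacked by Kg6; g7: attacked by Kg6; e8: attacked by Bd7; g8: attacked by Rc8.
White has no legal moves → checkmate.

yes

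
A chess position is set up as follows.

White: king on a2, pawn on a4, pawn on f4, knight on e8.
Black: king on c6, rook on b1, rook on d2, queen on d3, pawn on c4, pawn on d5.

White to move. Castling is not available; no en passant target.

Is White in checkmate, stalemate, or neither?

White to move; white king on a2.
In check: yes, from the black rook on d2.
King squares — a1: attacked by Rb1; b1: attacked by Qd3; b2: attacked by Rb1; a3: attacked by Qd3; b3: attacked by Rb1.
Legal moves for White: none.
In check with no legal moves → checkmate.

checkmate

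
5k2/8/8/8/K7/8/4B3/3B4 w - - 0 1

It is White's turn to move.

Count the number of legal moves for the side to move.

15

White to move; king on a4.
In check: no.
Legal moves: Kb5, Ka5, Kb4, Kb3, Ka3, Ba6, Bh5, Bb5, Bg4, Bc4, Bf3, Bd3, Bf1, Bb3, Bc2.
Count: 15.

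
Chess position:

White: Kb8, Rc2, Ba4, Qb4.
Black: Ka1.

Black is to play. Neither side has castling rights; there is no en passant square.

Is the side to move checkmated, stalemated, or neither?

Black to move; black king on a1.
In check: no.
King squares — b1: attacked by Qb4; a2: attacked by Rc2; b2: attacked by Rc2.
Legal moves for Black: none.
Not in check and no legal moves → stalemate.

stalemate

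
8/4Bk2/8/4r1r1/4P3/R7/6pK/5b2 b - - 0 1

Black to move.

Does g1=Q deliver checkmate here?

After g1=Q: white king on h2; in check: yes, from the black queen on g1.
King squares — g1: attacked by Rg5; h1: attacked by Qg1; g2: attacked by Bf1; g3: attacked by Qg1; h3: attacked by Bf1.
White has no legal moves → checkmate.

yes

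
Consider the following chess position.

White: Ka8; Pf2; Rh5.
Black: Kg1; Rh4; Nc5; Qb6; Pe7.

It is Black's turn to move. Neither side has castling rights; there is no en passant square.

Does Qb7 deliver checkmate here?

After Qb7: white king on a8; in check: yes, from the black queen on b7.
King squares — a7: attacked by Qb7; b7: attacked by Nc5; b8: attacked by Qb7.
White has no legal moves → checkmate.

yes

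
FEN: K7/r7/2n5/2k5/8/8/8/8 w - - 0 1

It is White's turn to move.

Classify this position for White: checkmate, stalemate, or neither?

White to move; white king on a8.
In check: yes, from the black rook on a7.
King squares — a7: attacked by Nc6; b7: attacked by Ra7; b8: attacked by Nc6.
Legal moves for White: none.
In check with no legal moves → checkmate.

checkmate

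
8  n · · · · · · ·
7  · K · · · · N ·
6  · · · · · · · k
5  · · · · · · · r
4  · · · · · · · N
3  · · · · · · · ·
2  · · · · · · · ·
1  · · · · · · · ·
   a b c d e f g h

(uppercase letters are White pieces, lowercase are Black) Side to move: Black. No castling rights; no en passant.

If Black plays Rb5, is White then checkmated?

no

After Rb5: white king on b7; in check: yes, from the black rook on b5.
White has 5 legal replies: Kc8, Kxa8, Ka7, Kc6, Ka6.
In check but a legal move exists → not checkmate.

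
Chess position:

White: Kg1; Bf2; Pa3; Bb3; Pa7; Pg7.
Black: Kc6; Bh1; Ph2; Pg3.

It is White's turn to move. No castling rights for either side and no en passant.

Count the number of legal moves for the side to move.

2

White to move; king on g1.
In check: yes, from the black pawn on h2.
Legal moves: Kxh1, Kf1.
Count: 2.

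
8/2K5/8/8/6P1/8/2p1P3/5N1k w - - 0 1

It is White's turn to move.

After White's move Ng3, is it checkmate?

no

After Ng3: black king on h1; in check: yes, from the white knight on g3.
Black has 3 legal replies: Kh2, Kg2, Kg1.
In check but a legal move exists → not checkmate.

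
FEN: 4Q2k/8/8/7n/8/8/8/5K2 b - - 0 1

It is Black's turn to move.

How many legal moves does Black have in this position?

2

Black to move; king on h8.
In check: yes, from the white queen on e8.
Legal moves: Kh7, Kg7.
Count: 2.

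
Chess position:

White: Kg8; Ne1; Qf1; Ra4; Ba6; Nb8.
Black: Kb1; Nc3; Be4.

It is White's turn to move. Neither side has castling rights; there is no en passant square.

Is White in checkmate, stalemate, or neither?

White to move; white king on g8.
In check: no.
Legal moves for White include: Kh8, Kf8, Kg7, Kf7, Nd7, Nc6, Bc8, Bb7, Bb5, Bc4, Bd3+, Be2, Ra5, Rxe4, Rd4, Rc4, Rb4+, Ra3, ... (list truncated; more exist).
White has legal moves and is not in check → neither.

neither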